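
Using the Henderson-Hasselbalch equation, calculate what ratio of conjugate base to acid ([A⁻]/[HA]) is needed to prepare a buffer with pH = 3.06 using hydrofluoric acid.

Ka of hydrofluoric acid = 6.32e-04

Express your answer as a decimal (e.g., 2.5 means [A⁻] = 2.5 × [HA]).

pKa = -log(6.32e-04) = 3.1993. pH = pKa + log([A⁻]/[HA]), so log([A⁻]/[HA]) = pH − pKa = 3.06 − 3.1993 = -0.1393. [A⁻]/[HA] = 10^(-0.1393) = 0.726

[A⁻]/[HA] = 0.726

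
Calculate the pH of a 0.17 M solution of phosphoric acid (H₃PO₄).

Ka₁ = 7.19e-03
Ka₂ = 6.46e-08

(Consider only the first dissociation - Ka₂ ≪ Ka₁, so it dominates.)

First dissociation dominates. From Ka₁ = [H⁺][HA⁻]/[H₂A], x² + Ka₁·x − Ka₁·C = 0 with C = 0.17 M and Ka₁ = 7.19e-03. Solving: [H⁺] = (−Ka₁ + √(Ka₁² + 4·Ka₁·C)) / 2 = 3.1551e-02 M. pH = -log(3.1551e-02) = 1.50.

pH = 1.50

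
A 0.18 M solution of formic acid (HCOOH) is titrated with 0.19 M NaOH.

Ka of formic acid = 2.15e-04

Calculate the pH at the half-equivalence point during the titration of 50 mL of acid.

At half-equivalence [HA] = [A⁻], so Henderson-Hasselbalch gives pH = pKa = -log(2.15e-04) = 3.67.

pH = pKa = 3.67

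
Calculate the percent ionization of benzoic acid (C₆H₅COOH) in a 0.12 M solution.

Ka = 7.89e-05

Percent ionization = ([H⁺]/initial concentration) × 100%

Using Ka equilibrium: x² + Ka×x - Ka×C = 0. Solving: [H⁺] = 3.0378e-03. Percent = (3.0378e-03/0.12) × 100

Percent ionization = 2.53%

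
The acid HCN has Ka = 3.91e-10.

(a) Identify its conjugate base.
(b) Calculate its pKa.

(a) The conjugate base is formed by removing one H⁺ from HCN, giving CN⁻. (b) pKa = -log(Ka) = -log(3.91e-10) = 9.41.

Conjugate base: CN⁻; pK_a = 9.41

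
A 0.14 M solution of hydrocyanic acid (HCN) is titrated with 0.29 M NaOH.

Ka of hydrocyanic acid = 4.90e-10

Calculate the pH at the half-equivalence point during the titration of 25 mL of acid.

At half-equivalence [HA] = [A⁻], so Henderson-Hasselbalch gives pH = pKa = -log(4.90e-10) = 9.31.

pH = pKa = 9.31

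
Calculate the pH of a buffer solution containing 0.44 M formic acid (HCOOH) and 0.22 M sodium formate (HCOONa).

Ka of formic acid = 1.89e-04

pKa = -log(1.89e-04) = 3.72. pH = pKa + log([A⁻]/[HA]) = 3.72 + log(0.22/0.44)

pH = 3.42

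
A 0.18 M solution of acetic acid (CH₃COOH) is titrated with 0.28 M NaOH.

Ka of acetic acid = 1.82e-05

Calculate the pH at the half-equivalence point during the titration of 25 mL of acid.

At half-equivalence [HA] = [A⁻], so Henderson-Hasselbalch gives pH = pKa = -log(1.82e-05) = 4.74.

pH = pKa = 4.74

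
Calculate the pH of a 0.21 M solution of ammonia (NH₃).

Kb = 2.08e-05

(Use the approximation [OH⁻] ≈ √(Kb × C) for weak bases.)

[OH⁻] = √(Kb × C) = √(2.08e-05 × 0.21) = 2.0900e-03. pOH = 2.68, pH = 14 - pOH

pH = 11.32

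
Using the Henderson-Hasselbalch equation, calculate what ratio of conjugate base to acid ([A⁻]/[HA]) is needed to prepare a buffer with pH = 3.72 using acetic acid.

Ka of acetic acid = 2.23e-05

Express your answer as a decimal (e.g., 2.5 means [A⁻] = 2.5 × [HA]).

pKa = -log(2.23e-05) = 4.6517. pH = pKa + log([A⁻]/[HA]), so log([A⁻]/[HA]) = pH − pKa = 3.72 − 4.6517 = -0.9317. [A⁻]/[HA] = 10^(-0.9317) = 0.117

[A⁻]/[HA] = 0.117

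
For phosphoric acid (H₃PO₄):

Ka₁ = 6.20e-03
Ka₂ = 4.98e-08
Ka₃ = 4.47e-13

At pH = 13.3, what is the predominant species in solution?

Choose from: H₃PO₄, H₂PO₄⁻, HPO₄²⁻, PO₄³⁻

pKa₁ = 2.21, pKa₂ = 7.30, pKa₃ = 12.35. For a polyprotic acid the predominant species crosses at each pKa: below pKa_n the protonated form dominates, above it the deprotonated form does. At pH = 13.3, the predominant species is PO₄³⁻.

PO₄³⁻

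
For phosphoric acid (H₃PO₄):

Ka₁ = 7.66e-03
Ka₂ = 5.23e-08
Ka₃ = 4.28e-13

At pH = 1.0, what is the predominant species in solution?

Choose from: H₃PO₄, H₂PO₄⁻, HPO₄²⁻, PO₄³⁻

pKa₁ = 2.12, pKa₂ = 7.28, pKa₃ = 12.37. For a polyprotic acid the predominant species crosses at each pKa: below pKa_n the protonated form dominates, above it the deprotonated form does. At pH = 1.0, the predominant species is H₃PO₄.

H₃PO₄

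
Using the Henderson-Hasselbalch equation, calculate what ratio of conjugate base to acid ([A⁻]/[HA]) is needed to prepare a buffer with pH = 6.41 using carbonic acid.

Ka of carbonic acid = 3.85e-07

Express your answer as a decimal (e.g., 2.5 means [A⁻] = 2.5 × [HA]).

pKa = -log(3.85e-07) = 6.4145. pH = pKa + log([A⁻]/[HA]), so log([A⁻]/[HA]) = pH − pKa = 6.41 − 6.4145 = -0.0045. [A⁻]/[HA] = 10^(-0.0045) = 0.990

[A⁻]/[HA] = 0.990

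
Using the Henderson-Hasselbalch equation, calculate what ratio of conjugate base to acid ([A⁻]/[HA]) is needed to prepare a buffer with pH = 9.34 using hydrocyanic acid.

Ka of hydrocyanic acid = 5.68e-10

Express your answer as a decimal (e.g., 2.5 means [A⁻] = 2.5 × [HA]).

pKa = -log(5.68e-10) = 9.2457. pH = pKa + log([A⁻]/[HA]), so log([A⁻]/[HA]) = pH − pKa = 9.34 − 9.2457 = 0.0943. [A⁻]/[HA] = 10^(0.0943) = 1.24

[A⁻]/[HA] = 1.24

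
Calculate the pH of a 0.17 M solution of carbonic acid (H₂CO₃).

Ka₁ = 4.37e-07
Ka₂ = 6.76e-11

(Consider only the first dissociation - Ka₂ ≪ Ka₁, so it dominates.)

First dissociation dominates. From Ka₁ = [H⁺][HA⁻]/[H₂A], x² + Ka₁·x − Ka₁·C = 0 with C = 0.17 M and Ka₁ = 4.37e-07. Solving: [H⁺] = (−Ka₁ + √(Ka₁² + 4·Ka₁·C)) / 2 = 2.7234e-04 M. pH = -log(2.7234e-04) = 3.56.

pH = 3.56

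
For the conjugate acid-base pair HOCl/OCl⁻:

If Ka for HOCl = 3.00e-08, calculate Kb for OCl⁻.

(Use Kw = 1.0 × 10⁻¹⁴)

For a conjugate pair Ka × Kb = Kw, so Kb = Kw/Ka = 1.0 × 10⁻¹⁴ / 3.00e-08 = 3.33e-07.

K_b = 3.33e-07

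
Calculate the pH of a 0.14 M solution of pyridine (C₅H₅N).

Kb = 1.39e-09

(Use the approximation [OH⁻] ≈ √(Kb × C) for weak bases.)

[OH⁻] = √(Kb × C) = √(1.39e-09 × 0.14) = 1.3950e-05. pOH = 4.86, pH = 14 - pOH

pH = 9.14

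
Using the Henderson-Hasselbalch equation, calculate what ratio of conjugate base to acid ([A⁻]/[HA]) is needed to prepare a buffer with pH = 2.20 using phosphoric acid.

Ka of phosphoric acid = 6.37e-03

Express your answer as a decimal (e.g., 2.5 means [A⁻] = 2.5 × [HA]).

pKa = -log(6.37e-03) = 2.1959. pH = pKa + log([A⁻]/[HA]), so log([A⁻]/[HA]) = pH − pKa = 2.20 − 2.1959 = 0.0041. [A⁻]/[HA] = 10^(0.0041) = 1.01

[A⁻]/[HA] = 1.01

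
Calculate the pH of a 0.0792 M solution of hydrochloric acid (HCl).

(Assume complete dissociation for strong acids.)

[H⁺] = 0.0792 M for strong acid. pH = -log[H⁺] = -log(0.0792)

pH = 1.10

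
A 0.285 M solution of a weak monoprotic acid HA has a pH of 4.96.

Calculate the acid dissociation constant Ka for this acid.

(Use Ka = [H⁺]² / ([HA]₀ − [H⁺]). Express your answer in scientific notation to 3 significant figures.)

[H⁺] = 10^(−pH) = 10^(−4.96) = 1.096e-05 M. For HA ⇌ H⁺ + A⁻, Ka = [H⁺][A⁻]/[HA] = [H⁺]² / ([HA]₀ − [H⁺]) = (1.096e-05)² / (0.285 − 1.096e-05) = 4.22e-10.

K_a = 4.22e-10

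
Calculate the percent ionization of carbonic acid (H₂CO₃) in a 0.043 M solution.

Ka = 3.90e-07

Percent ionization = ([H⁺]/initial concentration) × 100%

Using Ka equilibrium: x² + Ka×x - Ka×C = 0. Solving: [H⁺] = 1.2930e-04. Percent = (1.2930e-04/0.043) × 100

Percent ionization = 0.301%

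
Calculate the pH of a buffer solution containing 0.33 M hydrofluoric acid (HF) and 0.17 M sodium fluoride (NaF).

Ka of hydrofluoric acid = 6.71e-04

pKa = -log(6.71e-04) = 3.17. pH = pKa + log([A⁻]/[HA]) = 3.17 + log(0.17/0.33)

pH = 2.89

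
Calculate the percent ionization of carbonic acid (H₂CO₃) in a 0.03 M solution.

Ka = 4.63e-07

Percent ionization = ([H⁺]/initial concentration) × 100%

Using Ka equilibrium: x² + Ka×x - Ka×C = 0. Solving: [H⁺] = 1.1762e-04. Percent = (1.1762e-04/0.03) × 100

Percent ionization = 0.392%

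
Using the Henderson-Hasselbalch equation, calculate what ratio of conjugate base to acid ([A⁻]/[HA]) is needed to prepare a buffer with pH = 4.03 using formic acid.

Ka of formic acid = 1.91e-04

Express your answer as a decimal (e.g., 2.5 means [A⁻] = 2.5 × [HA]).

pKa = -log(1.91e-04) = 3.7190. pH = pKa + log([A⁻]/[HA]), so log([A⁻]/[HA]) = pH − pKa = 4.03 − 3.7190 = 0.3110. [A⁻]/[HA] = 10^(0.3110) = 2.05

[A⁻]/[HA] = 2.05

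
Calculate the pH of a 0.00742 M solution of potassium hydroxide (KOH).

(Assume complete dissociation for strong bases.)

[OH⁻] = 0.00742 M for strong base. pOH = -log[OH⁻] = 2.13, pH = 14 - pOH

pH = 11.87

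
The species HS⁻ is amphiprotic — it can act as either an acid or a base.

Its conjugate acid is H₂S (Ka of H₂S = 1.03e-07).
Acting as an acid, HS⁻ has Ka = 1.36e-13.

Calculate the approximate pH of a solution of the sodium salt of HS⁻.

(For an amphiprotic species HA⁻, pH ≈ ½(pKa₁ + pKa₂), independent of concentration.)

pKa₁ = -log(1.03e-07) = 6.99; pKa₂ = -log(1.36e-13) = 12.87. For an amphiprotic species, pH ≈ ½(pKa₁ + pKa₂) = ½(6.99 + 12.87) = 9.93.

pH = 9.93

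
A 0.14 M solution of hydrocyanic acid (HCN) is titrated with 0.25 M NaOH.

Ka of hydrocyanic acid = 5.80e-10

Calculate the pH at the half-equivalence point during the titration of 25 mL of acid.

At half-equivalence [HA] = [A⁻], so Henderson-Hasselbalch gives pH = pKa = -log(5.80e-10) = 9.24.

pH = pKa = 9.24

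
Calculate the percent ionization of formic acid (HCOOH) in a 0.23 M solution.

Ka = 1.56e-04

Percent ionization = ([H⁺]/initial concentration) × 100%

Using Ka equilibrium: x² + Ka×x - Ka×C = 0. Solving: [H⁺] = 5.9125e-03. Percent = (5.9125e-03/0.23) × 100

Percent ionization = 2.57%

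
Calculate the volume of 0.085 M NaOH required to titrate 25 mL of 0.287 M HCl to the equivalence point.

At equivalence: moles acid = moles base. moles HCl = 0.287 × 25/1000 = 0.007175 mol. V_base = moles / 0.085 × 1000 = 84.4 mL.

V_{base} = 84.4 mL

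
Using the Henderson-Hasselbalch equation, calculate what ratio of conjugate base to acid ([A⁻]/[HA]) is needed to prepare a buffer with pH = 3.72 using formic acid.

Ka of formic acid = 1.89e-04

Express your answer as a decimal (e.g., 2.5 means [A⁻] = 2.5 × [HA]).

pKa = -log(1.89e-04) = 3.7235. pH = pKa + log([A⁻]/[HA]), so log([A⁻]/[HA]) = pH − pKa = 3.72 − 3.7235 = -0.0035. [A⁻]/[HA] = 10^(-0.0035) = 0.992

[A⁻]/[HA] = 0.992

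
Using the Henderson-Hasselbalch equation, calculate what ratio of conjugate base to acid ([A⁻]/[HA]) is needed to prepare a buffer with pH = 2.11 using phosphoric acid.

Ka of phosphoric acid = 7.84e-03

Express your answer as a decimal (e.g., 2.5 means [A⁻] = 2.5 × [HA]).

pKa = -log(7.84e-03) = 2.1057. pH = pKa + log([A⁻]/[HA]), so log([A⁻]/[HA]) = pH − pKa = 2.11 − 2.1057 = 0.0043. [A⁻]/[HA] = 10^(0.0043) = 1.01

[A⁻]/[HA] = 1.01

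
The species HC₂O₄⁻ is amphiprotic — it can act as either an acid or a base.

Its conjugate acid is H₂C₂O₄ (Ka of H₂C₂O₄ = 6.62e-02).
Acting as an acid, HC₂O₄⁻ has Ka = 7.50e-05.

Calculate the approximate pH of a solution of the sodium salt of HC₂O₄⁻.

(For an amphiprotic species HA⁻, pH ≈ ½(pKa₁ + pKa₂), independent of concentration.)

pKa₁ = -log(6.62e-02) = 1.18; pKa₂ = -log(7.50e-05) = 4.12. For an amphiprotic species, pH ≈ ½(pKa₁ + pKa₂) = ½(1.18 + 4.12) = 2.65.

pH = 2.65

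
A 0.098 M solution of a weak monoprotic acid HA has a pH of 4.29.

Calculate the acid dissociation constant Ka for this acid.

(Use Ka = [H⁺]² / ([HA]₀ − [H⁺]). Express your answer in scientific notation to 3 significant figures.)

[H⁺] = 10^(−pH) = 10^(−4.29) = 5.129e-05 M. For HA ⇌ H⁺ + A⁻, Ka = [H⁺][A⁻]/[HA] = [H⁺]² / ([HA]₀ − [H⁺]) = (5.129e-05)² / (0.098 − 5.129e-05) = 2.69e-08.

K_a = 2.69e-08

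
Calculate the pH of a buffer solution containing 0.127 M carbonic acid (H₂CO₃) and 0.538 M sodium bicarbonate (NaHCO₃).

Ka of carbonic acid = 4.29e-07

pKa = -log(4.29e-07) = 6.37. pH = pKa + log([A⁻]/[HA]) = 6.37 + log(0.538/0.127)

pH = 6.99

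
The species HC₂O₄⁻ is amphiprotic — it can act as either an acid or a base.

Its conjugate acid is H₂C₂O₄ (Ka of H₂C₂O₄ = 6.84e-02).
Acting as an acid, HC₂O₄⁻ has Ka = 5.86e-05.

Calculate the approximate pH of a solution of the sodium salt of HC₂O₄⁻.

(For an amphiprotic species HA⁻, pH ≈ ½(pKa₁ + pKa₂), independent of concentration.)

pKa₁ = -log(6.84e-02) = 1.16; pKa₂ = -log(5.86e-05) = 4.23. For an amphiprotic species, pH ≈ ½(pKa₁ + pKa₂) = ½(1.16 + 4.23) = 2.70.

pH = 2.70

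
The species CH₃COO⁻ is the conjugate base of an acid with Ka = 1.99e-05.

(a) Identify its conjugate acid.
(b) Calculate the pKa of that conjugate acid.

(a) The conjugate acid is formed by adding one H⁺ to CH₃COO⁻, giving CH₃COOH. (b) pKa = -log(Ka) = -log(1.99e-05) = 4.70.

Conjugate acid: CH₃COOH; pK_a = 4.70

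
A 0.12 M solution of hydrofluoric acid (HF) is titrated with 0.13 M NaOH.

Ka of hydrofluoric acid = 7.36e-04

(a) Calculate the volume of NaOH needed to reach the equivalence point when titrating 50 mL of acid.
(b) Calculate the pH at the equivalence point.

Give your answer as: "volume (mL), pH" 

moles acid = 0.12 × 50/1000 = 0.006 mol; V_base = moles/0.13 × 1000 = 46.2 mL. At equivalence only the conjugate base is present: [A⁻] = 0.006/0.096 = 6.2400e-02 M. Kb = Kw/Ka = 1.36e-11; [OH⁻] = √(Kb × [A⁻]) = 9.2077e-07; pOH = 6.04; pH = 14 - pOH = 7.96.

V = 46.2 mL, pH = 7.96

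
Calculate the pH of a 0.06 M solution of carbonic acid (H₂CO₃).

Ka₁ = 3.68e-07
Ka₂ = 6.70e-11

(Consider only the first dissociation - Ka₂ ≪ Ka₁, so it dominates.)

First dissociation dominates. From Ka₁ = [H⁺][HA⁻]/[H₂A], x² + Ka₁·x − Ka₁·C = 0 with C = 0.06 M and Ka₁ = 3.68e-07. Solving: [H⁺] = (−Ka₁ + √(Ka₁² + 4·Ka₁·C)) / 2 = 1.4841e-04 M. pH = -log(1.4841e-04) = 3.83.

pH = 3.83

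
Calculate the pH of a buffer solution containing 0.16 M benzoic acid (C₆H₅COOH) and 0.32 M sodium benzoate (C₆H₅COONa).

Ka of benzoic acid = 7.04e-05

pKa = -log(7.04e-05) = 4.15. pH = pKa + log([A⁻]/[HA]) = 4.15 + log(0.32/0.16)

pH = 4.45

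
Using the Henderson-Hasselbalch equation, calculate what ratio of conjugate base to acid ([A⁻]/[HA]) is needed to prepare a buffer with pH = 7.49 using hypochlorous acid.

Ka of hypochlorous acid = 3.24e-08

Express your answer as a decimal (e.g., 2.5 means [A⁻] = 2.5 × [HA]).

pKa = -log(3.24e-08) = 7.4895. pH = pKa + log([A⁻]/[HA]), so log([A⁻]/[HA]) = pH − pKa = 7.49 − 7.4895 = 0.0005. [A⁻]/[HA] = 10^(0.0005) = 1.00

[A⁻]/[HA] = 1.00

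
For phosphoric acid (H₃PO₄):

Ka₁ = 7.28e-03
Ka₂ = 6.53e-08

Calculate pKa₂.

pKa₂ = -log(Ka₂) = -log(6.53e-08) = 7.19.

pK_{a2} = 7.19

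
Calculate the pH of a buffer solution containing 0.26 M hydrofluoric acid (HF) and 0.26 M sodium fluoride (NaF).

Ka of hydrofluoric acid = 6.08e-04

pKa = -log(6.08e-04) = 3.22. pH = pKa + log([A⁻]/[HA]) = 3.22 + log(0.26/0.26)

pH = 3.22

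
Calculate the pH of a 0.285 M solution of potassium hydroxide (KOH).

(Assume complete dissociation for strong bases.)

[OH⁻] = 0.285 M for strong base. pOH = -log[OH⁻] = 0.55, pH = 14 - pOH

pH = 13.45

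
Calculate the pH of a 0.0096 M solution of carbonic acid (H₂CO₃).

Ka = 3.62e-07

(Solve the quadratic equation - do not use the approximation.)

x² + Ka×x - Ka×C = 0. Using quadratic formula: [H⁺] = 5.8770e-05

pH = 4.23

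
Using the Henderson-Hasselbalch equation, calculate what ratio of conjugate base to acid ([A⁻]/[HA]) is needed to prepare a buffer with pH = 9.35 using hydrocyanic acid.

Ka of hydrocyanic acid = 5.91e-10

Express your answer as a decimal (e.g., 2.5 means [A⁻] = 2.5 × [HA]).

pKa = -log(5.91e-10) = 9.2284. pH = pKa + log([A⁻]/[HA]), so log([A⁻]/[HA]) = pH − pKa = 9.35 − 9.2284 = 0.1216. [A⁻]/[HA] = 10^(0.1216) = 1.32

[A⁻]/[HA] = 1.32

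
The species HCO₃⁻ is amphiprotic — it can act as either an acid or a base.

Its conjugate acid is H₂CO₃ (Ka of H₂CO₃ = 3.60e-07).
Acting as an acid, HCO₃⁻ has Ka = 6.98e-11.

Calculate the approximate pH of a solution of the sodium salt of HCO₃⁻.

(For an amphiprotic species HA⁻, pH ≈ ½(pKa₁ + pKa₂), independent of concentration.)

pKa₁ = -log(3.60e-07) = 6.44; pKa₂ = -log(6.98e-11) = 10.16. For an amphiprotic species, pH ≈ ½(pKa₁ + pKa₂) = ½(6.44 + 10.16) = 8.30.

pH = 8.30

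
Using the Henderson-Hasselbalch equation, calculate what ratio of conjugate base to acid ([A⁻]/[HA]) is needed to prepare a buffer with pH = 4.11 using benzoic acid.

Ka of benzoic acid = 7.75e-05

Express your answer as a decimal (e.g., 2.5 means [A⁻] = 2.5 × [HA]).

pKa = -log(7.75e-05) = 4.1107. pH = pKa + log([A⁻]/[HA]), so log([A⁻]/[HA]) = pH − pKa = 4.11 − 4.1107 = -0.0007. [A⁻]/[HA] = 10^(-0.0007) = 0.998

[A⁻]/[HA] = 0.998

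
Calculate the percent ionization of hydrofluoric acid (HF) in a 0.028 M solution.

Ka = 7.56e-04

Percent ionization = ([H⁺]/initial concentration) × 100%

Using Ka equilibrium: x² + Ka×x - Ka×C = 0. Solving: [H⁺] = 4.2384e-03. Percent = (4.2384e-03/0.028) × 100

Percent ionization = 15.1%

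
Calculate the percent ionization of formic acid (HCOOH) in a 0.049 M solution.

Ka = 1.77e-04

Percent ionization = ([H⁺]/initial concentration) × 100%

Using Ka equilibrium: x² + Ka×x - Ka×C = 0. Solving: [H⁺] = 2.8578e-03. Percent = (2.8578e-03/0.049) × 100

Percent ionization = 5.83%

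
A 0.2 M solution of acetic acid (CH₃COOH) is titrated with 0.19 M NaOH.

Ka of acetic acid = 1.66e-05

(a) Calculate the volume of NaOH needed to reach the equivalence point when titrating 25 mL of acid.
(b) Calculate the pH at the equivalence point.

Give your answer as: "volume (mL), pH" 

moles acid = 0.2 × 25/1000 = 0.005 mol; V_base = moles/0.19 × 1000 = 26.3 mL. At equivalence only the conjugate base is present: [A⁻] = 0.005/0.051 = 9.7436e-02 M. Kb = Kw/Ka = 6.02e-10; [OH⁻] = √(Kb × [A⁻]) = 7.6614e-06; pOH = 5.12; pH = 14 - pOH = 8.88.

V = 26.3 mL, pH = 8.88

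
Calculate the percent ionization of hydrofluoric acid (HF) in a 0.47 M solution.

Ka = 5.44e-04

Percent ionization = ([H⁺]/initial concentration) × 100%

Using Ka equilibrium: x² + Ka×x - Ka×C = 0. Solving: [H⁺] = 1.5720e-02. Percent = (1.5720e-02/0.47) × 100

Percent ionization = 3.34%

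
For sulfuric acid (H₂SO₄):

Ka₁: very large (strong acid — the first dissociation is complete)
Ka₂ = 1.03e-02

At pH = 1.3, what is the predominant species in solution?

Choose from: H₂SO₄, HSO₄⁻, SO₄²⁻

The first dissociation is complete, so H₂SO₄ itself is never the predominant species in water; pKa₂ = -log(1.03e-02) = 1.99. For a polyprotic acid the predominant species crosses at each pKa: below pKa_n the protonated form dominates, above it the deprotonated form does. At pH = 1.3, the predominant species is HSO₄⁻.

HSO₄⁻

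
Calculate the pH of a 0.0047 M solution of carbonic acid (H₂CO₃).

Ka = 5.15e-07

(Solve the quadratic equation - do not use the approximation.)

x² + Ka×x - Ka×C = 0. Using quadratic formula: [H⁺] = 4.8942e-05

pH = 4.31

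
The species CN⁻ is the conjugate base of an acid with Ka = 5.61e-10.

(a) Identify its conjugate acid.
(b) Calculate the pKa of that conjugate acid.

(a) The conjugate acid is formed by adding one H⁺ to CN⁻, giving HCN. (b) pKa = -log(Ka) = -log(5.61e-10) = 9.25.

Conjugate acid: HCN; pK_a = 9.25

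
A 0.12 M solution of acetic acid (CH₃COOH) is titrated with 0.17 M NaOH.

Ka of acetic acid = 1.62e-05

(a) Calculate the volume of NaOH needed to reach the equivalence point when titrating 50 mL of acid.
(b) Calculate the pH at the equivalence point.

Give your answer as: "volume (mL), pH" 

moles acid = 0.12 × 50/1000 = 0.006 mol; V_base = moles/0.17 × 1000 = 35.3 mL. At equivalence only the conjugate base is present: [A⁻] = 0.006/0.085 = 7.0345e-02 M. Kb = Kw/Ka = 6.17e-10; [OH⁻] = √(Kb × [A⁻]) = 6.5896e-06; pOH = 5.18; pH = 14 - pOH = 8.82.

V = 35.3 mL, pH = 8.82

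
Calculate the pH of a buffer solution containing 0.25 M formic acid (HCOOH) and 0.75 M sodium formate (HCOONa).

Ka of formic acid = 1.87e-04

pKa = -log(1.87e-04) = 3.73. pH = pKa + log([A⁻]/[HA]) = 3.73 + log(0.75/0.25)

pH = 4.21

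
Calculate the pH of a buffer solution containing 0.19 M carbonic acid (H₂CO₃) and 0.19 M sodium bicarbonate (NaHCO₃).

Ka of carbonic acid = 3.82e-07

pKa = -log(3.82e-07) = 6.42. pH = pKa + log([A⁻]/[HA]) = 6.42 + log(0.19/0.19)

pH = 6.42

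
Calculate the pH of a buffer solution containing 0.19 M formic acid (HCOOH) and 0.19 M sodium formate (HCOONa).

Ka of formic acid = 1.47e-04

pKa = -log(1.47e-04) = 3.83. pH = pKa + log([A⁻]/[HA]) = 3.83 + log(0.19/0.19)

pH = 3.83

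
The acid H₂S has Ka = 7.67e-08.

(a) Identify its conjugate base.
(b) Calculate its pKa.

(a) The conjugate base is formed by removing one H⁺ from H₂S, giving HS⁻. (b) pKa = -log(Ka) = -log(7.67e-08) = 7.12.

Conjugate base: HS⁻; pK_a = 7.12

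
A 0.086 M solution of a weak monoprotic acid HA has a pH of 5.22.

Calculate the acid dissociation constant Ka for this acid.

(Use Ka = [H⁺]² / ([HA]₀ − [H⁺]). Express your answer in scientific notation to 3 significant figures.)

[H⁺] = 10^(−pH) = 10^(−5.22) = 6.026e-06 M. For HA ⇌ H⁺ + A⁻, Ka = [H⁺][A⁻]/[HA] = [H⁺]² / ([HA]₀ − [H⁺]) = (6.026e-06)² / (0.086 − 6.026e-06) = 4.22e-10.

K_a = 4.22e-10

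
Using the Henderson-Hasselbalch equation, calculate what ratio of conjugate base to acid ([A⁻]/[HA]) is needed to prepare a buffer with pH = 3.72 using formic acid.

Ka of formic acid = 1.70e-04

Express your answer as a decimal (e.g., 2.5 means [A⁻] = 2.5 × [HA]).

pKa = -log(1.70e-04) = 3.7696. pH = pKa + log([A⁻]/[HA]), so log([A⁻]/[HA]) = pH − pKa = 3.72 − 3.7696 = -0.0496. [A⁻]/[HA] = 10^(-0.0496) = 0.892

[A⁻]/[HA] = 0.892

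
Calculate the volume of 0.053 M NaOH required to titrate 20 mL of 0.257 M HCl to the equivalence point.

At equivalence: moles acid = moles base. moles HCl = 0.257 × 20/1000 = 0.00514 mol. V_base = moles / 0.053 × 1000 = 97.0 mL.

V_{base} = 97.0 mL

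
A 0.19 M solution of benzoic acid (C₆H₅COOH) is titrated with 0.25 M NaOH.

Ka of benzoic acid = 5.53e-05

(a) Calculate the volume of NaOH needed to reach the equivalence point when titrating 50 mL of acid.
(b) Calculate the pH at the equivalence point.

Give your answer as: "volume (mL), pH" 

moles acid = 0.19 × 50/1000 = 0.0095 mol; V_base = moles/0.25 × 1000 = 38.0 mL. At equivalence only the conjugate base is present: [A⁻] = 0.0095/0.088 = 1.0795e-01 M. Kb = Kw/Ka = 1.81e-10; [OH⁻] = √(Kb × [A⁻]) = 4.4183e-06; pOH = 5.35; pH = 14 - pOH = 8.65.

V = 38.0 mL, pH = 8.65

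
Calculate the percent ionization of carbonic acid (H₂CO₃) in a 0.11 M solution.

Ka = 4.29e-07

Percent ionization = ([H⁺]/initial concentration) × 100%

Using Ka equilibrium: x² + Ka×x - Ka×C = 0. Solving: [H⁺] = 2.1702e-04. Percent = (2.1702e-04/0.11) × 100

Percent ionization = 0.197%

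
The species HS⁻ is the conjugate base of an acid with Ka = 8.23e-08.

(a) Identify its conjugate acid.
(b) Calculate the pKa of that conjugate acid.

(a) The conjugate acid is formed by adding one H⁺ to HS⁻, giving H₂S. (b) pKa = -log(Ka) = -log(8.23e-08) = 7.08.

Conjugate acid: H₂S; pK_a = 7.08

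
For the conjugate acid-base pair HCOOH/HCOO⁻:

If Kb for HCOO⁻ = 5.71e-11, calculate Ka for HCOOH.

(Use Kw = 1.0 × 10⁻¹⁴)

For a conjugate pair Ka × Kb = Kw, so Ka = Kw/Kb = 1.0 × 10⁻¹⁴ / 5.71e-11 = 1.75e-04.

K_a = 1.75e-04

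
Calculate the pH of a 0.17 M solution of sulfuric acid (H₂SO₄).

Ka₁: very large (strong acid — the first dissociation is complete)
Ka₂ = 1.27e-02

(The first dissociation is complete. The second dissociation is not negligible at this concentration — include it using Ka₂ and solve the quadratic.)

First dissociation is complete: [H⁺]₀ = [HSO₄⁻]₀ = C = 0.17 M. Second dissociation HSO₄⁻ ⇌ H⁺ + SO₄²⁻: let x = [SO₄²⁻]. Ka₂ = (C + x)·x / (C − x) = 1.27e-02 → x² + (C + Ka₂)·x − Ka₂·C = 0 → x² + 0.18270·x − 2.159e-03 = 0. x = (−0.18270 + √(0.18270² + 4 × 2.159e-03)) / 2 = 1.1138e-02 M. [H⁺] = C + x = 0.17 + 1.1138e-02 = 1.8114e-01 M. pH = -log(1.8114e-01) = 0.74.

pH = 0.74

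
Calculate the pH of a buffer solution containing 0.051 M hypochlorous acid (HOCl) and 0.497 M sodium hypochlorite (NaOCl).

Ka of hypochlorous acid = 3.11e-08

pKa = -log(3.11e-08) = 7.51. pH = pKa + log([A⁻]/[HA]) = 7.51 + log(0.497/0.051)

pH = 8.50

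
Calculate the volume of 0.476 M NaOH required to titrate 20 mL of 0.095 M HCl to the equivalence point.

At equivalence: moles acid = moles base. moles HCl = 0.095 × 20/1000 = 0.0019 mol. V_base = moles / 0.476 × 1000 = 4.0 mL.

V_{base} = 4.0 mL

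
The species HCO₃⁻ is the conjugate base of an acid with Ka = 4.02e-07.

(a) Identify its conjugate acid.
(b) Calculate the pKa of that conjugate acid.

(a) The conjugate acid is formed by adding one H⁺ to HCO₃⁻, giving H₂CO₃. (b) pKa = -log(Ka) = -log(4.02e-07) = 6.40.

Conjugate acid: H₂CO₃; pK_a = 6.40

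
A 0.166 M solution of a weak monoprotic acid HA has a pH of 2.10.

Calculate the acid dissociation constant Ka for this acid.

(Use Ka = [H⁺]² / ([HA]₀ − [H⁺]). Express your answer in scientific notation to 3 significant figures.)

[H⁺] = 10^(−pH) = 10^(−2.10) = 7.943e-03 M. For HA ⇌ H⁺ + A⁻, Ka = [H⁺][A⁻]/[HA] = [H⁺]² / ([HA]₀ − [H⁺]) = (7.943e-03)² / (0.166 − 7.943e-03) = 3.99e-04.

K_a = 3.99e-04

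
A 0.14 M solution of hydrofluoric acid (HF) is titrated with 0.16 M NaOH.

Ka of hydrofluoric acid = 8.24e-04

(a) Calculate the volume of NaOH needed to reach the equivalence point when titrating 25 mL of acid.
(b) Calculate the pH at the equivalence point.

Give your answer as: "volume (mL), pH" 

moles acid = 0.14 × 25/1000 = 0.0035 mol; V_base = moles/0.16 × 1000 = 21.9 mL. At equivalence only the conjugate base is present: [A⁻] = 0.0035/0.047 = 7.4667e-02 M. Kb = Kw/Ka = 1.21e-11; [OH⁻] = √(Kb × [A⁻]) = 9.5192e-07; pOH = 6.02; pH = 14 - pOH = 7.98.

V = 21.9 mL, pH = 7.98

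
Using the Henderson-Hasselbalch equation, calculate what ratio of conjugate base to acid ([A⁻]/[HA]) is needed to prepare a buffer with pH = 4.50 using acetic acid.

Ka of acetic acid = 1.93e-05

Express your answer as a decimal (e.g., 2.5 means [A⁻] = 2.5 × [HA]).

pKa = -log(1.93e-05) = 4.7144. pH = pKa + log([A⁻]/[HA]), so log([A⁻]/[HA]) = pH − pKa = 4.50 − 4.7144 = -0.2144. [A⁻]/[HA] = 10^(-0.2144) = 0.610

[A⁻]/[HA] = 0.610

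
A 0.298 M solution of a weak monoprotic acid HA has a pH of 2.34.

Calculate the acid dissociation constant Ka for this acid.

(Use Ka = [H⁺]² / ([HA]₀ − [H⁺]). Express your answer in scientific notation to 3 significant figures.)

[H⁺] = 10^(−pH) = 10^(−2.34) = 4.571e-03 M. For HA ⇌ H⁺ + A⁻, Ka = [H⁺][A⁻]/[HA] = [H⁺]² / ([HA]₀ − [H⁺]) = (4.571e-03)² / (0.298 − 4.571e-03) = 7.12e-05.

K_a = 7.12e-05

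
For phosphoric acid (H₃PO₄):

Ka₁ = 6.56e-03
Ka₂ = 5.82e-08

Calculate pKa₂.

pKa₂ = -log(Ka₂) = -log(5.82e-08) = 7.24.

pK_{a2} = 7.24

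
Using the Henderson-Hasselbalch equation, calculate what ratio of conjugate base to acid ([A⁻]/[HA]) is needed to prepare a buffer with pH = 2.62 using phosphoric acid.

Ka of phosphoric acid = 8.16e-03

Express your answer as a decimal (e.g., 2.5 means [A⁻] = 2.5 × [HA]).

pKa = -log(8.16e-03) = 2.0883. pH = pKa + log([A⁻]/[HA]), so log([A⁻]/[HA]) = pH − pKa = 2.62 − 2.0883 = 0.5317. [A⁻]/[HA] = 10^(0.5317) = 3.40

[A⁻]/[HA] = 3.40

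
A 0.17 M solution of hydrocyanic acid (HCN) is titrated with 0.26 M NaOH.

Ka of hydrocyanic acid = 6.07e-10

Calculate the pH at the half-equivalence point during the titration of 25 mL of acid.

At half-equivalence [HA] = [A⁻], so Henderson-Hasselbalch gives pH = pKa = -log(6.07e-10) = 9.22.

pH = pKa = 9.22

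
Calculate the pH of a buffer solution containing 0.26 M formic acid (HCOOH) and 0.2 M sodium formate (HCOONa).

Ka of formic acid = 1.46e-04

pKa = -log(1.46e-04) = 3.84. pH = pKa + log([A⁻]/[HA]) = 3.84 + log(0.2/0.26)

pH = 3.72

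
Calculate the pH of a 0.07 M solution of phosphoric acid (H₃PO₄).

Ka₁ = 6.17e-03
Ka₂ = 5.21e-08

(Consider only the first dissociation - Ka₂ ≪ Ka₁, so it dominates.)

First dissociation dominates. From Ka₁ = [H⁺][HA⁻]/[H₂A], x² + Ka₁·x − Ka₁·C = 0 with C = 0.07 M and Ka₁ = 6.17e-03. Solving: [H⁺] = (−Ka₁ + √(Ka₁² + 4·Ka₁·C)) / 2 = 1.7925e-02 M. pH = -log(1.7925e-02) = 1.75.

pH = 1.75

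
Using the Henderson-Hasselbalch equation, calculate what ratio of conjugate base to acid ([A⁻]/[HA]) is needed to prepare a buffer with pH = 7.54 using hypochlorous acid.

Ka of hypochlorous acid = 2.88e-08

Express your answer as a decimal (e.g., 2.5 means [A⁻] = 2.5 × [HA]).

pKa = -log(2.88e-08) = 7.5406. pH = pKa + log([A⁻]/[HA]), so log([A⁻]/[HA]) = pH − pKa = 7.54 − 7.5406 = -0.0006. [A⁻]/[HA] = 10^(-0.0006) = 0.999

[A⁻]/[HA] = 0.999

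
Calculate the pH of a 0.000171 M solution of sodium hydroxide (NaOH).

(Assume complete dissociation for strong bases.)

[OH⁻] = 0.000171 M for strong base. pOH = -log[OH⁻] = 3.77, pH = 14 - pOH

pH = 10.23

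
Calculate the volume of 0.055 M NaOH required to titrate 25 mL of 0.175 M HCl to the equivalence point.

At equivalence: moles acid = moles base. moles HCl = 0.175 × 25/1000 = 0.004375 mol. V_base = moles / 0.055 × 1000 = 79.5 mL.

V_{base} = 79.5 mL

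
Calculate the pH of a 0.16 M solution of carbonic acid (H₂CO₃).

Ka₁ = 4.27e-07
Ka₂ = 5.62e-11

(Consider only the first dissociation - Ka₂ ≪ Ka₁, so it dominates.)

First dissociation dominates. From Ka₁ = [H⁺][HA⁻]/[H₂A], x² + Ka₁·x − Ka₁·C = 0 with C = 0.16 M and Ka₁ = 4.27e-07. Solving: [H⁺] = (−Ka₁ + √(Ka₁² + 4·Ka₁·C)) / 2 = 2.6117e-04 M. pH = -log(2.6117e-04) = 3.58.

pH = 3.58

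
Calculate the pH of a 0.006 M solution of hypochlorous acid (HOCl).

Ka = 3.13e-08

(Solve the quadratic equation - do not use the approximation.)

x² + Ka×x - Ka×C = 0. Using quadratic formula: [H⁺] = 1.3688e-05

pH = 4.86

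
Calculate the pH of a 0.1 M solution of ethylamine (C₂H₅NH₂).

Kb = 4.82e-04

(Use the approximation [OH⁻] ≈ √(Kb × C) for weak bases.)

[OH⁻] = √(Kb × C) = √(4.82e-04 × 0.1) = 6.9426e-03. pOH = 2.16, pH = 14 - pOH

pH = 11.84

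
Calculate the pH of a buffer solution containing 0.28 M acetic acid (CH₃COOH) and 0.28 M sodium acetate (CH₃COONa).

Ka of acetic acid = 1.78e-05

pKa = -log(1.78e-05) = 4.75. pH = pKa + log([A⁻]/[HA]) = 4.75 + log(0.28/0.28)

pH = 4.75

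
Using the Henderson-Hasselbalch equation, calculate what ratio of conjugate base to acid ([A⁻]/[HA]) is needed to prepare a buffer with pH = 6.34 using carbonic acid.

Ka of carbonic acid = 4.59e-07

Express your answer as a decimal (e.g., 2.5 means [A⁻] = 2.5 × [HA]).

pKa = -log(4.59e-07) = 6.3382. pH = pKa + log([A⁻]/[HA]), so log([A⁻]/[HA]) = pH − pKa = 6.34 − 6.3382 = 0.0018. [A⁻]/[HA] = 10^(0.0018) = 1.00

[A⁻]/[HA] = 1.00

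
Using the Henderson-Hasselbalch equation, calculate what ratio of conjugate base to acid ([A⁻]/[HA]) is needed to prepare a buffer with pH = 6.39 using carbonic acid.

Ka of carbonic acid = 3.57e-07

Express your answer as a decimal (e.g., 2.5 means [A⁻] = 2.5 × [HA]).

pKa = -log(3.57e-07) = 6.4473. pH = pKa + log([A⁻]/[HA]), so log([A⁻]/[HA]) = pH − pKa = 6.39 − 6.4473 = -0.0573. [A⁻]/[HA] = 10^(-0.0573) = 0.876

[A⁻]/[HA] = 0.876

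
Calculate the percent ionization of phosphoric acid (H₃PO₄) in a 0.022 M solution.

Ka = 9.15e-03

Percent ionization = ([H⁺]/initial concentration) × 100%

Using Ka equilibrium: x² + Ka×x - Ka×C = 0. Solving: [H⁺] = 1.0332e-02. Percent = (1.0332e-02/0.022) × 100

Percent ionization = 47%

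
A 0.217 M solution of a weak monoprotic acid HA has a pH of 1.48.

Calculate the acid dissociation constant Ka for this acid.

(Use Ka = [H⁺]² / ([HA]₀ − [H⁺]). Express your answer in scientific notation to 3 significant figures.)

[H⁺] = 10^(−pH) = 10^(−1.48) = 3.311e-02 M. For HA ⇌ H⁺ + A⁻, Ka = [H⁺][A⁻]/[HA] = [H⁺]² / ([HA]₀ − [H⁺]) = (3.311e-02)² / (0.217 − 3.311e-02) = 5.96e-03.

K_a = 5.96e-03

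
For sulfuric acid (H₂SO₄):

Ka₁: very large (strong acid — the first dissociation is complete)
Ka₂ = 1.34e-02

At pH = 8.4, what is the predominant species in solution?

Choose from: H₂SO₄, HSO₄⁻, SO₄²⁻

The first dissociation is complete, so H₂SO₄ itself is never the predominant species in water; pKa₂ = -log(1.34e-02) = 1.87. For a polyprotic acid the predominant species crosses at each pKa: below pKa_n the protonated form dominates, above it the deprotonated form does. At pH = 8.4, the predominant species is SO₄²⁻.

SO₄²⁻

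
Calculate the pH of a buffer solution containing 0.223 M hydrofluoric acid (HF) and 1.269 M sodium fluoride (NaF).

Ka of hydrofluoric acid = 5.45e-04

pKa = -log(5.45e-04) = 3.26. pH = pKa + log([A⁻]/[HA]) = 3.26 + log(1.269/0.223)

pH = 4.02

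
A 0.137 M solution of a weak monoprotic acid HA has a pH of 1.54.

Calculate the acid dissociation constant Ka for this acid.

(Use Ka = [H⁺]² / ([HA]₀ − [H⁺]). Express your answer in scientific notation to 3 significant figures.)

[H⁺] = 10^(−pH) = 10^(−1.54) = 2.884e-02 M. For HA ⇌ H⁺ + A⁻, Ka = [H⁺][A⁻]/[HA] = [H⁺]² / ([HA]₀ − [H⁺]) = (2.884e-02)² / (0.137 − 2.884e-02) = 7.69e-03.

K_a = 7.69e-03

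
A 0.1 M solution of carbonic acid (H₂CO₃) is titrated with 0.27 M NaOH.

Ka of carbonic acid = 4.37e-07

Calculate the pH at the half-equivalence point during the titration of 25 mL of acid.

At half-equivalence [HA] = [A⁻], so Henderson-Hasselbalch gives pH = pKa = -log(4.37e-07) = 6.36.

pH = pKa = 6.36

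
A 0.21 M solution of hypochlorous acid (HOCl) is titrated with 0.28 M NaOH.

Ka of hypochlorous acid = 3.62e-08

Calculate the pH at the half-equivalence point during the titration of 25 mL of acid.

At half-equivalence [HA] = [A⁻], so Henderson-Hasselbalch gives pH = pKa = -log(3.62e-08) = 7.44.

pH = pKa = 7.44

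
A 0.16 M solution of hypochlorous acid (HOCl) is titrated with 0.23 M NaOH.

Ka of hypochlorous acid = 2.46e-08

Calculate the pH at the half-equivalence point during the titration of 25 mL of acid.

At half-equivalence [HA] = [A⁻], so Henderson-Hasselbalch gives pH = pKa = -log(2.46e-08) = 7.61.

pH = pKa = 7.61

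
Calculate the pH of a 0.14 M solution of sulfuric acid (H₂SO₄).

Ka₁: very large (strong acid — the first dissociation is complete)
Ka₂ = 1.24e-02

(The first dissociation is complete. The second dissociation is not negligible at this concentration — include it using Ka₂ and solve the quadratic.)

First dissociation is complete: [H⁺]₀ = [HSO₄⁻]₀ = C = 0.14 M. Second dissociation HSO₄⁻ ⇌ H⁺ + SO₄²⁻: let x = [SO₄²⁻]. Ka₂ = (C + x)·x / (C − x) = 1.24e-02 → x² + (C + Ka₂)·x − Ka₂·C = 0 → x² + 0.15240·x − 1.736e-03 = 0. x = (−0.15240 + √(0.15240² + 4 × 1.736e-03)) / 2 = 1.0647e-02 M. [H⁺] = C + x = 0.14 + 1.0647e-02 = 1.5065e-01 M. pH = -log(1.5065e-01) = 0.82.

pH = 0.82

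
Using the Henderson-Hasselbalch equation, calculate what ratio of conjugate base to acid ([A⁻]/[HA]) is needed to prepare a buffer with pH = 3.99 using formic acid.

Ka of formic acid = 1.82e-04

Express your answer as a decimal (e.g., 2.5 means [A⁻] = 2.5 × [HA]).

pKa = -log(1.82e-04) = 3.7399. pH = pKa + log([A⁻]/[HA]), so log([A⁻]/[HA]) = pH − pKa = 3.99 − 3.7399 = 0.2501. [A⁻]/[HA] = 10^(0.2501) = 1.78

[A⁻]/[HA] = 1.78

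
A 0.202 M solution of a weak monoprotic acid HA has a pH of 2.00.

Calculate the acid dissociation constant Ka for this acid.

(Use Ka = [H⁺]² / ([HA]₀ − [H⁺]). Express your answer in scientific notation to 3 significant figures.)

[H⁺] = 10^(−pH) = 10^(−2.00) = 1.000e-02 M. For HA ⇌ H⁺ + A⁻, Ka = [H⁺][A⁻]/[HA] = [H⁺]² / ([HA]₀ − [H⁺]) = (1.000e-02)² / (0.202 − 1.000e-02) = 5.21e-04.

K_a = 5.21e-04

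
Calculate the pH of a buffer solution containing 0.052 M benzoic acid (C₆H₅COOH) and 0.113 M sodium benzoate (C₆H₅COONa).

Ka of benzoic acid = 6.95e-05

pKa = -log(6.95e-05) = 4.16. pH = pKa + log([A⁻]/[HA]) = 4.16 + log(0.113/0.052)

pH = 4.50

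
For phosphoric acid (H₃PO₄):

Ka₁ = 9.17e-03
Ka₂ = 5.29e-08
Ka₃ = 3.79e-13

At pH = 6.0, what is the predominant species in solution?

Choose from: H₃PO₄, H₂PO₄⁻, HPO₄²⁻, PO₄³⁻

pKa₁ = 2.04, pKa₂ = 7.28, pKa₃ = 12.42. For a polyprotic acid the predominant species crosses at each pKa: below pKa_n the protonated form dominates, above it the deprotonated form does. At pH = 6.0, the predominant species is H₂PO₄⁻.

H₂PO₄⁻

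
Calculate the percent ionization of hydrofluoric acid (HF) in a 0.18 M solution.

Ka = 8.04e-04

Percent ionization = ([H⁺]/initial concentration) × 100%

Using Ka equilibrium: x² + Ka×x - Ka×C = 0. Solving: [H⁺] = 1.1635e-02. Percent = (1.1635e-02/0.18) × 100

Percent ionization = 6.46%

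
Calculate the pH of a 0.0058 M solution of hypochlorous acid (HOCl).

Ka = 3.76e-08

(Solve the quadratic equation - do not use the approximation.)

x² + Ka×x - Ka×C = 0. Using quadratic formula: [H⁺] = 1.4749e-05

pH = 4.83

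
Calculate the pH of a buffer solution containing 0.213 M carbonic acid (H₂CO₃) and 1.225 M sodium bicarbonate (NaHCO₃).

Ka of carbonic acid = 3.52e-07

pKa = -log(3.52e-07) = 6.45. pH = pKa + log([A⁻]/[HA]) = 6.45 + log(1.225/0.213)

pH = 7.21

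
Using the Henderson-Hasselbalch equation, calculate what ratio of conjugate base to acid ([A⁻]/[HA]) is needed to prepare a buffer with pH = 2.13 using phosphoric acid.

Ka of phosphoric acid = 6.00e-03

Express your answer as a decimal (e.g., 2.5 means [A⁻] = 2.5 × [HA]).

pKa = -log(6.00e-03) = 2.2218. pH = pKa + log([A⁻]/[HA]), so log([A⁻]/[HA]) = pH − pKa = 2.13 − 2.2218 = -0.0918. [A⁻]/[HA] = 10^(-0.0918) = 0.809

[A⁻]/[HA] = 0.809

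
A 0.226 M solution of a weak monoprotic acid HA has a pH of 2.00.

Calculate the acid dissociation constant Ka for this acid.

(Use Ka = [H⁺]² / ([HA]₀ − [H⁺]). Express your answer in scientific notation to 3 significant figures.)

[H⁺] = 10^(−pH) = 10^(−2.00) = 1.000e-02 M. For HA ⇌ H⁺ + A⁻, Ka = [H⁺][A⁻]/[HA] = [H⁺]² / ([HA]₀ − [H⁺]) = (1.000e-02)² / (0.226 − 1.000e-02) = 4.63e-04.

K_a = 4.63e-04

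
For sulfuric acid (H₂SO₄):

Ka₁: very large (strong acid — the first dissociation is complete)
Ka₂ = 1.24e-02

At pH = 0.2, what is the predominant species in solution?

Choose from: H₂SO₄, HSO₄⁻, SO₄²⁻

The first dissociation is complete, so H₂SO₄ itself is never the predominant species in water; pKa₂ = -log(1.24e-02) = 1.91. For a polyprotic acid the predominant species crosses at each pKa: below pKa_n the protonated form dominates, above it the deprotonated form does. At pH = 0.2, the predominant species is HSO₄⁻.

HSO₄⁻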